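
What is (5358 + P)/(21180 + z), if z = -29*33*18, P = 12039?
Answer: 5799/1318 ≈ 4.3998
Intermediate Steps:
z = -17226 (z = -957*18 = -17226)
(5358 + P)/(21180 + z) = (5358 + 12039)/(21180 - 17226) = 17397/3954 = 17397*(1/3954) = 5799/1318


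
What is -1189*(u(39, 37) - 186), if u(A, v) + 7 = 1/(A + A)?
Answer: 17898017/78 ≈ 2.2946e+5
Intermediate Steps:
u(A, v) = -7 + 1/(2*A) (u(A, v) = -7 + 1/(A + A) = -7 + 1/(2*A))
-1189*(u(39, 37) - 186) = -1189*((-7 + (½)/39) - 186) = -1189*((-7 + (½)*(1/39)) - 186) = -1189*((-7 + 1/78) - 186) = -1189*(-545/78 - 186) = -1189*(-15053/78) = 17898017/78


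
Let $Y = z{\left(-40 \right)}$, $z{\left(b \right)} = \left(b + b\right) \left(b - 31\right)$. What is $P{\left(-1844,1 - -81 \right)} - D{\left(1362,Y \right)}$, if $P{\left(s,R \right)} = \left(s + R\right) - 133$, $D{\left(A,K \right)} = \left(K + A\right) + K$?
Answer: $-14617$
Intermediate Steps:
$z{\left(b \right)} = 2 b \left(-31 + b\right)$
$Y = 5680$ ($Y = 2 \left(-40\right) \left(-31 - 40\right) = 2 \left(-40\right) \left(-71\right) = 5680$)
$D{\left(A,K \right)} = A + 2 K$ ($D{\left(A,K \right)} = \left(A + K\right) + K = A + 2 K$)
$P{\left(s,R \right)} = -133 + R + s$ ($P{\left(s,R \right)} = \left(R + s\right) - 133 = -133 + R + s$)
$P{\left(-1844,1 - -81 \right)} - D{\left(1362,Y \right)} = \left(-133 + \left(1 - -81\right) - 1844\right) - \left(1362 + 2 \cdot 5680\right) = \left(-133 + \left(1 + 81\right) - 1844\right) - \left(1362 + 11360\right) = \left(-133 + 82 - 1844\right) - 12722 = -1895 - 12722 = -14617$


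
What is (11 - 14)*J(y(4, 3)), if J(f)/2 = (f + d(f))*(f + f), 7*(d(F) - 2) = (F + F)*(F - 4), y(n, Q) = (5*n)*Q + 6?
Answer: -6858720/7 ≈ -9.7982e+5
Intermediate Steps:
y(n, Q) = 6 + 5*Q*n (y(n, Q) = 5*Q*n + 6 = 6 + 5*Q*n)
d(F) = 2 + 2*F*(-4 + F)/7 (d(F) = 2 + ((F + F)*(F - 4))/7 = 2 + ((2*F)*(-4 + F))/7 = 2 + (2*F*(-4 + F))/7 = 2 + 2*F*(-4 + F)/7)
J(f) = 4*f*(2 - f/7 + 2*f²/7) (J(f) = 2*((f + (2 - 8*f/7 + 2*f²/7))*(f + f)) = 2*((2 - f/7 + 2*f²/7)*(2*f)) = 2*(2*f*(2 - f/7 + 2*f²/7)) = 4*f*(2 - f/7 + 2*f²/7))
(11 - 14)*J(y(4, 3)) = (11 - 14)*(4*(6 + 5*3*4)*(14 - (6 + 5*3*4) + 2*(6 + 5*3*4)²)/7) = -12*(6 + 60)*(14 - (6 + 60) + 2*(6 + 60)²)/7 = -12*66*(14 - 1*66 + 2*66²)/7 = -12*66*(14 - 66 + 2*4356)/7 = -12*66*(14 - 66 + 8712)/7 = -12*66*8660/7 = -3*2286240/7 = -6858720/7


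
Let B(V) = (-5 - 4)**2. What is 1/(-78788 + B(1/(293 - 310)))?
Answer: -1/78707 ≈ -1.2705e-5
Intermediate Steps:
B(V) = 81 (B(V) = (-9)**2 = 81)
1/(-78788 + B(1/(293 - 310))) = 1/(-78788 + 81) = 1/(-78707) = -1/78707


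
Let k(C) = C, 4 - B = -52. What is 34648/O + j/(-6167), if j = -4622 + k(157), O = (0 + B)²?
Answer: 4065651/345352 ≈ 11.772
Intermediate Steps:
B = 56 (B = 4 - 1*(-52) = 4 + 52 = 56)
O = 3136 (O = (0 + 56)² = 56² = 3136)
j = -4465 (j = -4622 + 157 = -4465)
34648/O + j/(-6167) = 34648/3136 - 4465/(-6167) = 34648*(1/3136) - 4465*(-1/6167) = 4331/392 + 4465/6167 = 4065651/345352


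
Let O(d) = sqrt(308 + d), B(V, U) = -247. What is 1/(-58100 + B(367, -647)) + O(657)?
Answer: -1/58347 + sqrt(965) ≈ 31.064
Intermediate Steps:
1/(-58100 + B(367, -647)) + O(657) = 1/(-58100 - 247) + sqrt(308 + 657) = 1/(-58347) + sqrt(965) = -1/58347 + sqrt(965)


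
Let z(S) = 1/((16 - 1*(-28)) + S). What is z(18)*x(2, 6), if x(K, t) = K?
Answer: 1/31 ≈ 0.032258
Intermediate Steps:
z(S) = 1/(44 + S) (z(S) = 1/((16 + 28) + S) = 1/(44 + S))
z(18)*x(2, 6) = 2/(44 + 18) = 2/62 = (1/62)*2 = 1/31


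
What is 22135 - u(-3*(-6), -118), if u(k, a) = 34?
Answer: 22101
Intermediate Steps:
22135 - u(-3*(-6), -118) = 22135 - 1*34 = 22135 - 34 = 22101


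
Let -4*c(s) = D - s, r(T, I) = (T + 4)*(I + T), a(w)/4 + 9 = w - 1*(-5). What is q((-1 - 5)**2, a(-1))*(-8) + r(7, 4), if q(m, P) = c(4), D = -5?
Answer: 103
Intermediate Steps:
a(w) = -16 + 4*w (a(w) = -36 + 4*(w - 1*(-5)) = -36 + 4*(w + 5) = -36 + 4*(5 + w) = -36 + (20 + 4*w) = -16 + 4*w)
r(T, I) = (4 + T)*(I + T)
c(s) = 5/4 + s/4 (c(s) = -(-5 - s)/4 = 5/4 + s/4)
q(m, P) = 9/4 (q(m, P) = 5/4 + (1/4)*4 = 5/4 + 1 = 9/4)
q((-1 - 5)**2, a(-1))*(-8) + r(7, 4) = (9/4)*(-8) + (7**2 + 4*4 + 4*7 + 4*7) = -18 + (49 + 16 + 28 + 28) = -18 + 121 = 103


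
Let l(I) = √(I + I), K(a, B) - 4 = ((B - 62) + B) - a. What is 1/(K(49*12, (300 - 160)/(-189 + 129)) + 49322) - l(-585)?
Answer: 3/146014 - 3*I*√130 ≈ 2.0546e-5 - 34.205*I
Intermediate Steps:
K(a, B) = -58 - a + 2*B (K(a, B) = 4 + (((B - 62) + B) - a) = 4 + (((-62 + B) + B) - a) = 4 + ((-62 + 2*B) - a) = 4 + (-62 - a + 2*B) = -58 - a + 2*B)
l(I) = √2*√I (l(I) = √(2*I) = √2*√I)
1/(K(49*12, (300 - 160)/(-189 + 129)) + 49322) - l(-585) = 1/((-58 - 49*12 + 2*((300 - 160)/(-189 + 129))) + 49322) - √2*√(-585) = 1/((-58 - 1*588 + 2*(140/(-60))) + 49322) - √2*3*I*√65 = 1/((-58 - 588 + 2*(140*(-1/60))) + 49322) - 3*I*√130 = 1/((-58 - 588 + 2*(-7/3)) + 49322) - 3*I*√130 = 1/((-58 - 588 - 14/3) + 49322) - 3*I*√130 = 1/(-1952/3 + 49322) - 3*I*√130 = 1/(146014/3) - 3*I*√130 = 3/146014 - 3*I*√130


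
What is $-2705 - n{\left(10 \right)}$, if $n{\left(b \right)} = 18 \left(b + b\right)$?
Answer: $-3065$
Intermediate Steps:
$n{\left(b \right)} = 36 b$ ($n{\left(b \right)} = 18 \cdot 2 b = 36 b$)
$-2705 - n{\left(10 \right)} = -2705 - 36 \cdot 10 = -2705 - 360 = -3065$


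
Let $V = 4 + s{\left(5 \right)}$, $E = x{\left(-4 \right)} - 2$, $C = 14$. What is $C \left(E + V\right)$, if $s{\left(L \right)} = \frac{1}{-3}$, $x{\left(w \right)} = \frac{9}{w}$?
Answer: $- \frac{49}{6} \approx -8.1667$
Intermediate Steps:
$E = - \frac{17}{4}$ ($E = \frac{9}{-4} - 2 = 9 \left(- \frac{1}{4}\right) - 2 = - \frac{9}{4} - 2 = - \frac{17}{4} \approx -4.25$)
$s{\left(L \right)} = - \frac{1}{3}$
$V = \frac{11}{3}$ ($V = 4 - \frac{1}{3} = \frac{11}{3} \approx 3.6667$)
$C \left(E + V\right) = 14 \left(- \frac{17}{4} + \frac{11}{3}\right) = 14 \left(- \frac{7}{12}\right) = - \frac{49}{6}$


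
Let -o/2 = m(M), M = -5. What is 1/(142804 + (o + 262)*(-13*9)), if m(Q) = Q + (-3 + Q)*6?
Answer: 1/99748 ≈ 1.0025e-5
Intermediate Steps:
m(Q) = -18 + 7*Q (m(Q) = Q + (-18 + 6*Q) = -18 + 7*Q)
o = 106 (o = -2*(-18 + 7*(-5)) = -2*(-18 - 35) = -2*(-53) = 106)
1/(142804 + (o + 262)*(-13*9)) = 1/(142804 + (106 + 262)*(-13*9)) = 1/(142804 + 368*(-117)) = 1/(142804 - 43056) = 1/99748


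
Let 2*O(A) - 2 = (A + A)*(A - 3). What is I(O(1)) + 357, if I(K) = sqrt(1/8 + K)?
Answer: 357 + I*sqrt(14)/4 ≈ 357.0 + 0.93541*I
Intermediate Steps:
O(A) = 1 + A*(-3 + A) (O(A) = 1 + ((A + A)*(A - 3))/2 = 1 + ((2*A)*(-3 + A))/2 = 1 + (2*A*(-3 + A))/2 = 1 + A*(-3 + A))
I(K) = sqrt(1/8 + K)
I(O(1)) + 357 = sqrt(2 + 16*(1 + 1**2 - 3*1))/4 + 357 = sqrt(2 + 16*(1 + 1 - 3))/4 + 357 = sqrt(2 + 16*(-1))/4 + 357 = sqrt(2 - 16)/4 + 357 = sqrt(-14)/4 + 357 = (I*sqrt(14))/4 + 357 = I*sqrt(14)/4 + 357 = 357 + I*sqrt(14)/4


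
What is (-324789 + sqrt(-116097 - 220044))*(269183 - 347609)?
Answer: 25471902114 - 3058614*I*sqrt(221) ≈ 2.5472e+10 - 4.547e+7*I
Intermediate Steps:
(-324789 + sqrt(-116097 - 220044))*(269183 - 347609) = (-324789 + sqrt(-336141))*(-78426) = (-324789 + 39*I*sqrt(221))*(-78426) = 25471902114 - 3058614*I*sqrt(221)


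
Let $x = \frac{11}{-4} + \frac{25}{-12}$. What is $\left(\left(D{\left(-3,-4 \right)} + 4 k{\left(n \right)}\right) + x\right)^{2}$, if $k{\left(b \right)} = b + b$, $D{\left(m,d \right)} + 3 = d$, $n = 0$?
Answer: $\frac{5041}{36} \approx 140.03$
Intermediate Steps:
$D{\left(m,d \right)} = -3 + d$
$k{\left(b \right)} = 2 b$
$x = - \frac{29}{6}$ ($x = 11 \left(- \frac{1}{4}\right) + 25 \left(- \frac{1}{12}\right) = - \frac{11}{4} - \frac{25}{12} = - \frac{29}{6} \approx -4.8333$)
$\left(\left(D{\left(-3,-4 \right)} + 4 k{\left(n \right)}\right) + x\right)^{2} = \left(\left(\left(-3 - 4\right) + 4 \cdot 2 \cdot 0\right) - \frac{29}{6}\right)^{2} = \left(\left(-7 + 4 \cdot 0\right) - \frac{29}{6}\right)^{2} = \left(\left(-7 + 0\right) - \frac{29}{6}\right)^{2} = \left(-7 - \frac{29}{6}\right)^{2} = \left(- \frac{71}{6}\right)^{2} = \frac{5041}{36}$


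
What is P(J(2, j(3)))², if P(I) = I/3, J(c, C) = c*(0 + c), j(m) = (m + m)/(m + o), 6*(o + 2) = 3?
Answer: 16/9 ≈ 1.7778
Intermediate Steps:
o = -3/2 (o = -2 + (⅙)*3 = -2 + ½ = -3/2 ≈ -1.5000)
j(m) = 2*m/(-3/2 + m) (j(m) = (m + m)/(m - 3/2) = (2*m)/(-3/2 + m) = 2*m/(-3/2 + m))
J(c, C) = c² (J(c, C) = c*c = c²)
P(I) = I/3 (P(I) = I*(⅓) = I/3)
P(J(2, j(3)))² = ((⅓)*2²)² = ((⅓)*4)² = (4/3)² = 16/9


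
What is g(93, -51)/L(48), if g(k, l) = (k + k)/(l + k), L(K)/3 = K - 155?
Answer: -31/2247 ≈ -0.013796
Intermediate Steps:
L(K) = -465 + 3*K (L(K) = 3*(K - 155) = 3*(-155 + K) = -465 + 3*K)
g(k, l) = 2*k/(k + l) (g(k, l) = (2*k)/(k + l) = 2*k/(k + l))
g(93, -51)/L(48) = (2*93/(93 - 51))/(-465 + 3*48) = (2*93/42)/(-465 + 144) = (2*93*(1/42))/(-321) = (31/7)*(-1/321) = -31/2247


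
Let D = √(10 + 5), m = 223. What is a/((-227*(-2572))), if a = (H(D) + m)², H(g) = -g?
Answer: (223 - √15)²/583844 ≈ 0.082242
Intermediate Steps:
D = √15 ≈ 3.8730
a = (223 - √15)² (a = (-√15 + 223)² = (223 - √15)² ≈ 48017.)
a/((-227*(-2572))) = (223 - √15)²/((-227*(-2572))) = (223 - √15)²/583844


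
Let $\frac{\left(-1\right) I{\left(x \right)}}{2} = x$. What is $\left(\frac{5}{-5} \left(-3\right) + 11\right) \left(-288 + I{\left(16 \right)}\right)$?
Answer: $-4480$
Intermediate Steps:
$I{\left(x \right)} = - 2 x$
$\left(\frac{5}{-5} \left(-3\right) + 11\right) \left(-288 + I{\left(16 \right)}\right) = \left(\frac{5}{-5} \left(-3\right) + 11\right) \left(-288 - 32\right) = \left(5 \left(- \frac{1}{5}\right) \left(-3\right) + 11\right) \left(-288 - 32\right) = \left(\left(-1\right) \left(-3\right) + 11\right) \left(-320\right) = \left(3 + 11\right) \left(-320\right) = 14 \left(-320\right) = -4480$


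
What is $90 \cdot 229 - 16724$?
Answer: $3886$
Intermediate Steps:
$90 \cdot 229 - 16724 = 20610 - 16724 = 3886$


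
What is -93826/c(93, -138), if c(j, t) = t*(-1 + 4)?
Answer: 46913/207 ≈ 226.63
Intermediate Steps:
c(j, t) = 3*t (c(j, t) = t*3 = 3*t)
-93826/c(93, -138) = -93826/(3*(-138)) = -93826/(-414) = -93826*(-1/414) = 46913/207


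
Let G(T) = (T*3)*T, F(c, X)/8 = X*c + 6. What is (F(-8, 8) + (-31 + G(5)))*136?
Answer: -57120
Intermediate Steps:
F(c, X) = 48 + 8*X*c (F(c, X) = 8*(X*c + 6) = 8*(6 + X*c) = 48 + 8*X*c)
G(T) = 3*T² (G(T) = (3*T)*T = 3*T²)
(F(-8, 8) + (-31 + G(5)))*136 = ((48 + 8*8*(-8)) + (-31 + 3*5²))*136 = ((48 - 512) + (-31 + 3*25))*136 = (-464 + (-31 + 75))*136 = (-464 + 44)*136 = -420*136 = -57120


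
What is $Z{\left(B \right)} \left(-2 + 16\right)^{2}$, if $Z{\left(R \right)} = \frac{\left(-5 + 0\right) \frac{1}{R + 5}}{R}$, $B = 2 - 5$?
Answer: $\frac{490}{3} \approx 163.33$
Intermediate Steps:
$B = -3$
$Z{\left(R \right)} = - \frac{5}{R \left(5 + R\right)}$ ($Z{\left(R \right)} = \frac{\left(-5\right) \frac{1}{5 + R}}{R} = - \frac{5}{R \left(5 + R\right)}$)
$Z{\left(B \right)} \left(-2 + 16\right)^{2} = - \frac{5}{\left(-3\right) \left(5 - 3\right)} \left(-2 + 16\right)^{2} = \left(-5\right) \left(- \frac{1}{3}\right) \frac{1}{2} \cdot 14^{2} = \left(-5\right) \left(- \frac{1}{3}\right) \frac{1}{2} \cdot 196 = \frac{5}{6} \cdot 196 = \frac{490}{3}$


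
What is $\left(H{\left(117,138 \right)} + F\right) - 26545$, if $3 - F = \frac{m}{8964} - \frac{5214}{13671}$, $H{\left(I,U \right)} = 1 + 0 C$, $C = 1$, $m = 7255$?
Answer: $- \frac{361396470157}{13616316} \approx -26541.0$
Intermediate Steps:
$H{\left(I,U \right)} = 1$ ($H{\left(I,U \right)} = 1 + 0 \cdot 1 = 1 + 0 = 1$)
$F = \frac{35021747}{13616316}$ ($F = 3 - \left(\frac{7255}{8964} - \frac{5214}{13671}\right) = 3 - \left(7255 \cdot \frac{1}{8964} - \frac{1738}{4557}\right) = 3 - \left(\frac{7255}{8964} - \frac{1738}{4557}\right) = 3 - \frac{5827201}{13616316} = \frac{35021747}{13616316} \approx 2.572$)
$\left(H{\left(117,138 \right)} + F\right) - 26545 = \left(1 + \frac{35021747}{13616316}\right) - 26545 = \frac{48638063}{13616316} - 26545 = - \frac{361396470157}{13616316}$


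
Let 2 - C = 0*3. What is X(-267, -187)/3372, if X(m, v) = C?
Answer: 1/1686 ≈ 0.00059312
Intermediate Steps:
C = 2 (C = 2 - 0*3 = 2 - 1*0 = 2 + 0 = 2)
X(m, v) = 2
X(-267, -187)/3372 = 2/3372 = 2*(1/3372) = 1/1686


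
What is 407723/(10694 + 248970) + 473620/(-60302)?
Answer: -49197775667/7829129264 ≈ -6.2839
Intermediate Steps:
407723/(10694 + 248970) + 473620/(-60302) = 407723/259664 + 473620*(-1/60302) = 407723*(1/259664) - 236810/30151 = 407723/259664 - 236810/30151 = -49197775667/7829129264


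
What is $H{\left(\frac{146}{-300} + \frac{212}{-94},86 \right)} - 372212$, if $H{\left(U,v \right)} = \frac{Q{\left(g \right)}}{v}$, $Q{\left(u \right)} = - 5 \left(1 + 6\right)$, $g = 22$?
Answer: $- \frac{32010267}{86} \approx -3.7221 \cdot 10^{5}$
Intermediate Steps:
$Q{\left(u \right)} = -35$ ($Q{\left(u \right)} = \left(-5\right) 7 = -35$)
$H{\left(U,v \right)} = - \frac{35}{v}$
$H{\left(\frac{146}{-300} + \frac{212}{-94},86 \right)} - 372212 = - \frac{35}{86} - 372212 = - \frac{32010267}{86}$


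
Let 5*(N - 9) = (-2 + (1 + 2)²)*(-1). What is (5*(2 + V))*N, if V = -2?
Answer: 0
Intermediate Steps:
N = 38/5 (N = 9 + ((-2 + (1 + 2)²)*(-1))/5 = 9 + ((-2 + 3²)*(-1))/5 = 9 + ((-2 + 9)*(-1))/5 = 9 + (7*(-1))/5 = 9 + (⅕)*(-7) = 9 - 7/5 = 38/5 ≈ 7.6000)
(5*(2 + V))*N = (5*(2 - 2))*(38/5) = (5*0)*(38/5) = 0*(38/5) = 0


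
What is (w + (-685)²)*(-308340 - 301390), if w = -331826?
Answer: -83776292270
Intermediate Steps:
(w + (-685)²)*(-308340 - 301390) = (-331826 + (-685)²)*(-308340 - 301390) = (-331826 + 469225)*(-609730) = 137399*(-609730) = -83776292270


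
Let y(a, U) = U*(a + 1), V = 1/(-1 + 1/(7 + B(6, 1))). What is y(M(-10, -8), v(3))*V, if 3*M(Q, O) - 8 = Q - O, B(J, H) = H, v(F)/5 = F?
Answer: -360/7 ≈ -51.429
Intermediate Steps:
v(F) = 5*F
M(Q, O) = 8/3 - O/3 + Q/3 (M(Q, O) = 8/3 + (Q - O)/3 = 8/3 + (-O/3 + Q/3) = 8/3 - O/3 + Q/3)
V = -8/7 (V = 1/(-1 + 1/(7 + 1)) = 1/(-1 + 1/8) = 1/(-1 + ⅛) = 1/(-7/8) = -8/7 ≈ -1.1429)
y(a, U) = U*(1 + a)
y(M(-10, -8), v(3))*V = ((5*3)*(1 + (8/3 - ⅓*(-8) + (⅓)*(-10))))*(-8/7) = (15*(1 + (8/3 + 8/3 - 10/3)))*(-8/7) = (15*(1 + 2))*(-8/7) = (15*3)*(-8/7) = 45*(-8/7) = -360/7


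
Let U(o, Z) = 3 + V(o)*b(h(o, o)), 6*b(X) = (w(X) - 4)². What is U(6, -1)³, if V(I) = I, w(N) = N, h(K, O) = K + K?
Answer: 300763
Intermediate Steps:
h(K, O) = 2*K
b(X) = (-4 + X)²/6 (b(X) = (X - 4)²/6 = (-4 + X)²/6)
U(o, Z) = 3 + o*(-4 + 2*o)²/6 (U(o, Z) = 3 + o*((-4 + 2*o)²/6) = 3 + o*(-4 + 2*o)²/6)
U(6, -1)³ = (3 + (⅔)*6*(-2 + 6)²)³ = (3 + (⅔)*6*4²)³ = (3 + (⅔)*6*16)³ = (3 + 64)³ = 67³ = 300763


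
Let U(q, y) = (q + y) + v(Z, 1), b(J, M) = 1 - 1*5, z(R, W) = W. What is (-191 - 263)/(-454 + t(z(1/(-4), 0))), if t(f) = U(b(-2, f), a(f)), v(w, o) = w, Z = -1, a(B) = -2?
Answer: 454/461 ≈ 0.98482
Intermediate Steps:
b(J, M) = -4 (b(J, M) = 1 - 5 = -4)
U(q, y) = -1 + q + y (U(q, y) = (q + y) - 1 = -1 + q + y)
t(f) = -7 (t(f) = -1 - 4 - 2 = -7)
(-191 - 263)/(-454 + t(z(1/(-4), 0))) = (-191 - 263)/(-454 - 7) = -454/(-461) = -454*(-1/461) = 454/461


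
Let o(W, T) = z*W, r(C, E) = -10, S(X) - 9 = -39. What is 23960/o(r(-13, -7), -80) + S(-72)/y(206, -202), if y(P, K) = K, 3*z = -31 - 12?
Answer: 726633/4343 ≈ 167.31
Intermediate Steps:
z = -43/3 (z = (-31 - 12)/3 = (⅓)*(-43) = -43/3 ≈ -14.333)
S(X) = -30 (S(X) = 9 - 39 = -30)
o(W, T) = -43*W/3
23960/o(r(-13, -7), -80) + S(-72)/y(206, -202) = 23960/((-43/3*(-10))) - 30/(-202) = 23960/(430/3) - 30*(-1/202) = 23960*(3/430) + 15/101 = 7188/43 + 15/101 = 726633/4343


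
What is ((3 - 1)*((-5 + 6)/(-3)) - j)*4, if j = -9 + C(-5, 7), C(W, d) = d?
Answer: 16/3 ≈ 5.3333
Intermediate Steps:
j = -2 (j = -9 + 7 = -2)
((3 - 1)*((-5 + 6)/(-3)) - j)*4 = ((3 - 1)*((-5 + 6)/(-3)) - 1*(-2))*4 = (2*(-1/3*1) + 2)*4 = (2*(-1/3) + 2)*4 = (-2/3 + 2)*4 = (4/3)*4 = 16/3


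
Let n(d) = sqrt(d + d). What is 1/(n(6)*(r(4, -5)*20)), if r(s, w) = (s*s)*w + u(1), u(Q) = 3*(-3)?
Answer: -sqrt(3)/10680 ≈ -0.00016218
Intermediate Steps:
n(d) = sqrt(2)*sqrt(d) (n(d) = sqrt(2*d) = sqrt(2)*sqrt(d))
u(Q) = -9
r(s, w) = -9 + w*s**2 (r(s, w) = (s*s)*w - 9 = s**2*w - 9 = w*s**2 - 9 = -9 + w*s**2)
1/(n(6)*(r(4, -5)*20)) = 1/((sqrt(2)*sqrt(6))*((-9 - 5*4**2)*20)) = 1/((2*sqrt(3))*((-9 - 5*16)*20)) = 1/((2*sqrt(3))*((-9 - 80)*20)) = 1/((2*sqrt(3))*(-89*20)) = 1/((2*sqrt(3))*(-1780)) = 1/(-3560*sqrt(3)) = -sqrt(3)/10680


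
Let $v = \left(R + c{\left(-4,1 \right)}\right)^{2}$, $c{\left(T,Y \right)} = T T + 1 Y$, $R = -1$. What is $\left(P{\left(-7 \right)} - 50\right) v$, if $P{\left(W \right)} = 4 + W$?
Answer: $-13568$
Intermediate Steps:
$c{\left(T,Y \right)} = Y + T^{2}$ ($c{\left(T,Y \right)} = T^{2} + Y = Y + T^{2}$)
$v = 256$ ($v = \left(-1 + \left(1 + \left(-4\right)^{2}\right)\right)^{2} = \left(-1 + \left(1 + 16\right)\right)^{2} = \left(-1 + 17\right)^{2} = 16^{2} = 256$)
$\left(P{\left(-7 \right)} - 50\right) v = \left(\left(4 - 7\right) - 50\right) 256 = \left(-3 - 50\right) 256 = \left(-53\right) 256 = -13568$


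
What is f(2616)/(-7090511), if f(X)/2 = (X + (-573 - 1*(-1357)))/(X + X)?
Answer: -425/2318597097 ≈ -1.8330e-7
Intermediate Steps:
f(X) = (784 + X)/X (f(X) = 2*((X + (-573 - 1*(-1357)))/(X + X)) = 2*((X + (-573 + 1357))/((2*X))) = 2*((X + 784)*(1/(2*X))) = 2*((784 + X)*(1/(2*X))) = 2*((784 + X)/(2*X)) = (784 + X)/X)
f(2616)/(-7090511) = ((784 + 2616)/2616)/(-7090511) = ((1/2616)*3400)*(-1/7090511) = (425/327)*(-1/7090511) = -425/2318597097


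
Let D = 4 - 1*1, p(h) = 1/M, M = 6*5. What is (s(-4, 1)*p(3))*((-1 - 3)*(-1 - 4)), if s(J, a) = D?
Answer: 2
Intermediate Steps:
M = 30
p(h) = 1/30
D = 3 (D = 4 - 1 = 3)
s(J, a) = 3
(s(-4, 1)*p(3))*((-1 - 3)*(-1 - 4)) = (3*(1/30))*((-1 - 3)*(-1 - 4)) = (-4*(-5))/10 = (1/10)*20 = 2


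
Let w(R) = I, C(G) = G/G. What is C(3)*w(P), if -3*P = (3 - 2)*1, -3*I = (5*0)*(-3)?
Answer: 0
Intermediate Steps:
I = 0 (I = -5*0*(-3)/3 = -0*(-3) = -⅓*0 = 0)
C(G) = 1
P = -⅓ (P = -(3 - 2)/3 = -1/3 = -⅓*1 = -⅓ ≈ -0.33333)
w(R) = 0
C(3)*w(P) = 1*0 = 0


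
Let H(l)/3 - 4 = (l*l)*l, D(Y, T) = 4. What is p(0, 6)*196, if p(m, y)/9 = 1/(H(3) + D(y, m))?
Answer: 1764/97 ≈ 18.186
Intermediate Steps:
H(l) = 12 + 3*l³ (H(l) = 12 + 3*((l*l)*l) = 12 + 3*(l²*l) = 12 + 3*l³)
p(m, y) = 9/97 (p(m, y) = 9/((12 + 3*3³) + 4) = 9/((12 + 3*27) + 4) = 9/((12 + 81) + 4) = 9/(93 + 4) = 9/97)
p(0, 6)*196 = (9/97)*196 = 1764/97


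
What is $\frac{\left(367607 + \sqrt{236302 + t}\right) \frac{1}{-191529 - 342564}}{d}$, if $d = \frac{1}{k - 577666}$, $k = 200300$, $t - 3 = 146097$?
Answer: $\frac{138722383162}{534093} + \frac{377366 \sqrt{382402}}{534093} \approx 2.6017 \cdot 10^{5}$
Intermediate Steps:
$t = 146100$ ($t = 3 + 146097 = 146100$)
$d = - \frac{1}{377366}$ ($d = \frac{1}{200300 - 577666} = \frac{1}{-377366} = - \frac{1}{377366} \approx -2.6499 \cdot 10^{-6}$)
$\frac{\left(367607 + \sqrt{236302 + t}\right) \frac{1}{-191529 - 342564}}{d} = \frac{\left(367607 + \sqrt{236302 + 146100}\right) \frac{1}{-191529 - 342564}}{- \frac{1}{377366}} = \frac{367607 + \sqrt{382402}}{-534093} \left(-377366\right) = \left(367607 + \sqrt{382402}\right) \left(- \frac{1}{534093}\right) \left(-377366\right) = \left(- \frac{367607}{534093} - \frac{\sqrt{382402}}{534093}\right) \left(-377366\right) = \frac{138722383162}{534093} + \frac{377366 \sqrt{382402}}{534093}$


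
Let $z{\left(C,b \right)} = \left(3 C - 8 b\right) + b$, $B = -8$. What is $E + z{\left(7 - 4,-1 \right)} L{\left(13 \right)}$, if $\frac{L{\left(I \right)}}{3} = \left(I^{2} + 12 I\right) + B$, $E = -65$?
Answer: $15151$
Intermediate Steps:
$z{\left(C,b \right)} = - 7 b + 3 C$ ($z{\left(C,b \right)} = \left(- 8 b + 3 C\right) + b = - 7 b + 3 C$)
$L{\left(I \right)} = -24 + 3 I^{2} + 36 I$ ($L{\left(I \right)} = 3 \left(\left(I^{2} + 12 I\right) - 8\right) = 3 \left(-8 + I^{2} + 12 I\right) = -24 + 3 I^{2} + 36 I$)
$E + z{\left(7 - 4,-1 \right)} L{\left(13 \right)} = -65 + \left(\left(-7\right) \left(-1\right) + 3 \left(7 - 4\right)\right) \left(-24 + 3 \cdot 13^{2} + 36 \cdot 13\right) = -65 + \left(7 + 3 \left(7 - 4\right)\right) \left(-24 + 3 \cdot 169 + 468\right) = -65 + \left(7 + 3 \cdot 3\right) \left(-24 + 507 + 468\right) = -65 + \left(7 + 9\right) 951 = -65 + 16 \cdot 951 = -65 + 15216 = 15151$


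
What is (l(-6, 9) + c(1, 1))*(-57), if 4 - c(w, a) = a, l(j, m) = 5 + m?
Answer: -969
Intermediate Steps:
c(w, a) = 4 - a
(l(-6, 9) + c(1, 1))*(-57) = ((5 + 9) + (4 - 1*1))*(-57) = (14 + (4 - 1))*(-57) = (14 + 3)*(-57) = 17*(-57) = -969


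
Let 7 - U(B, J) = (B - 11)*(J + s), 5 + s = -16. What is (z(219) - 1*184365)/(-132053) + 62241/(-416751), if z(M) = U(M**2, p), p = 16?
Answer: -10434594055/18344406601 ≈ -0.56882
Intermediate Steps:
s = -21 (s = -5 - 16 = -21)
U(B, J) = 7 - (-21 + J)*(-11 + B) (U(B, J) = 7 - (B - 11)*(J - 21) = 7 - (-11 + B)*(-21 + J) = 7 - (-21 + J)*(-11 + B))
z(M) = -48 + 5*M**2 (z(M) = -224 + 11*16 + 21*M**2 - 1*M**2*16 = -224 + 176 + 21*M**2 - 16*M**2 = -48 + 5*M**2)
(z(219) - 1*184365)/(-132053) + 62241/(-416751) = ((-48 + 5*219**2) - 1*184365)/(-132053) + 62241/(-416751) = ((-48 + 5*47961) - 184365)*(-1/132053) + 62241*(-1/416751) = ((-48 + 239805) - 184365)*(-1/132053) - 20747/138917 = (239757 - 184365)*(-1/132053) - 20747/138917 = 55392*(-1/132053) - 20747/138917 = -55392/132053 - 20747/138917 = -10434594055/18344406601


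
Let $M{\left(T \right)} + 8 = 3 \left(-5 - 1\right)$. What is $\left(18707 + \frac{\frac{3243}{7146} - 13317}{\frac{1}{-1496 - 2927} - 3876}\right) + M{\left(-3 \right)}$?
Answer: $\frac{762996375403457}{40835933718} \approx 18684.0$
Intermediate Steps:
$M{\left(T \right)} = -26$ ($M{\left(T \right)} = -8 + 3 \left(-5 - 1\right) = -8 + 3 \left(-6\right) = -8 - 18 = -26$)
$\left(18707 + \frac{\frac{3243}{7146} - 13317}{\frac{1}{-1496 - 2927} - 3876}\right) + M{\left(-3 \right)} = \left(18707 + \frac{\frac{3243}{7146} - 13317}{\frac{1}{-1496 - 2927} - 3876}\right) - 26 = \left(18707 + \frac{3243 \cdot \frac{1}{7146} - 13317}{\frac{1}{-4423} - 3876}\right) - 26 = \left(18707 + \frac{\frac{1081}{2382} - 13317}{- \frac{1}{4423} - 3876}\right) - 26 = \left(18707 - \frac{31720013}{2382 \left(- \frac{17143549}{4423}\right)}\right) - 26 = \left(18707 - - \frac{140297617499}{40835933718}\right) - 26 = \left(18707 + \frac{140297617499}{40835933718}\right) - 26 = \frac{764058109680125}{40835933718} - 26 = \frac{762996375403457}{40835933718}$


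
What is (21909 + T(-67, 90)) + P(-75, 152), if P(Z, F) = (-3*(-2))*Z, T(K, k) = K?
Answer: 21392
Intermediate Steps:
P(Z, F) = 6*Z
(21909 + T(-67, 90)) + P(-75, 152) = (21909 - 67) + 6*(-75) = 21842 - 450 = 21392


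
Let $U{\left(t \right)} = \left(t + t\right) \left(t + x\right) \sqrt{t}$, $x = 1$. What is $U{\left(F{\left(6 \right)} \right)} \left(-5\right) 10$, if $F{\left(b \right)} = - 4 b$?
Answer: $- 110400 i \sqrt{6} \approx - 2.7042 \cdot 10^{5} i$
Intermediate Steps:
$U{\left(t \right)} = 2 t^{\frac{3}{2}} \left(1 + t\right)$ ($U{\left(t \right)} = \left(t + t\right) \left(t + 1\right) \sqrt{t} = 2 t \left(1 + t\right) \sqrt{t} = 2 t^{\frac{3}{2}} \left(1 + t\right)$)
$U{\left(F{\left(6 \right)} \right)} \left(-5\right) 10 = 2 \left(\left(-4\right) 6\right)^{\frac{3}{2}} \left(1 - 24\right) \left(-5\right) 10 = 2 \left(-24\right)^{\frac{3}{2}} \left(1 - 24\right) \left(-5\right) 10 = 2 \left(- 48 i \sqrt{6}\right) \left(-23\right) \left(-5\right) 10 = 2208 i \sqrt{6} \left(-5\right) 10 = - 11040 i \sqrt{6} \cdot 10 = - 110400 i \sqrt{6}$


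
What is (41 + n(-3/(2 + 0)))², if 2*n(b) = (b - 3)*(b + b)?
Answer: 36481/16 ≈ 2280.1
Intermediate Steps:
n(b) = b*(-3 + b) (n(b) = ((b - 3)*(b + b))/2 = ((-3 + b)*(2*b))/2 = (2*b*(-3 + b))/2 = b*(-3 + b))
(41 + n(-3/(2 + 0)))² = (41 + (-3/(2 + 0))*(-3 - 3/(2 + 0)))² = (41 + (-3/2)*(-3 - 3/2))² = (41 + ((½)*(-3))*(-3 + (½)*(-3)))² = (41 - 3*(-3 - 3/2)/2)² = (41 - 3/2*(-9/2))² = (41 + 27/4)² = (191/4)² = 36481/16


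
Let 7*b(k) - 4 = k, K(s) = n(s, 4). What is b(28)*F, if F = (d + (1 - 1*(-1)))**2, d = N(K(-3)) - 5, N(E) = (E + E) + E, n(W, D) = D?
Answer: 2592/7 ≈ 370.29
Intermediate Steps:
K(s) = 4
N(E) = 3*E (N(E) = 2*E + E = 3*E)
b(k) = 4/7 + k/7
d = 7 (d = 3*4 - 5 = 12 - 5 = 7)
F = 81 (F = (7 + (1 - 1*(-1)))**2 = (7 + (1 + 1))**2 = (7 + 2)**2 = 9**2 = 81)
b(28)*F = (4/7 + (1/7)*28)*81 = (4/7 + 4)*81 = (32/7)*81 = 2592/7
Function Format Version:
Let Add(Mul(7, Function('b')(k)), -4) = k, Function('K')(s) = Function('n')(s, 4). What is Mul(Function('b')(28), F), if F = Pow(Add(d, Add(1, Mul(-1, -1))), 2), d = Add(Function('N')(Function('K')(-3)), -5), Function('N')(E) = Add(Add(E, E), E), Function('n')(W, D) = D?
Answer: Rational(2592, 7) ≈ 370.29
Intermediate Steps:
Function('K')(s) = 4
Function('N')(E) = Mul(3, E) (Function('N')(E) = Add(Mul(2, E), E) = Mul(3, E))
Function('b')(k) = Add(Rational(4, 7), Mul(Rational(1, 7), k))
d = 7 (d = Add(Mul(3, 4), -5) = Add(12, -5) = 7)
F = 81 (F = Pow(Add(7, Add(1, Mul(-1, -1))), 2) = Pow(Add(7, Add(1, 1)), 2) = Pow(Add(7, 2), 2) = Pow(9, 2) = 81)
Mul(Function('b')(28), F) = Mul(Add(Rational(4, 7), Mul(Rational(1, 7), 28)), 81) = Mul(Add(Rational(4, 7), 4), 81) = Mul(Rational(32, 7), 81) = Rational(2592, 7)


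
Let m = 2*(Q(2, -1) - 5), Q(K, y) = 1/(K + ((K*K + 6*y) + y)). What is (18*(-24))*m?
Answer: 5184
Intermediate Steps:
Q(K, y) = 1/(K + K**2 + 7*y) (Q(K, y) = 1/(K + ((K**2 + 6*y) + y)) = 1/(K + (K**2 + 7*y)) = 1/(K + K**2 + 7*y))
m = -12 (m = 2*(1/(2 + 2**2 + 7*(-1)) - 5) = 2*(1/(2 + 4 - 7) - 5) = 2*(1/(-1) - 5) = 2*(-1 - 5) = 2*(-6) = -12)
(18*(-24))*m = (18*(-24))*(-12) = -432*(-12) = 5184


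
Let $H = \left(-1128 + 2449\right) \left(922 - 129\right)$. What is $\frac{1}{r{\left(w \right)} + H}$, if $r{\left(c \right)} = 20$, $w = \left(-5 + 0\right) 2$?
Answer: $\frac{1}{1047573} \approx 9.5459 \cdot 10^{-7}$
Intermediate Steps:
$w = -10$ ($w = \left(-5\right) 2 = -10$)
$H = 1047553$ ($H = 1321 \cdot 793 = 1047553$)
$\frac{1}{r{\left(w \right)} + H} = \frac{1}{20 + 1047553} = \frac{1}{1047573}$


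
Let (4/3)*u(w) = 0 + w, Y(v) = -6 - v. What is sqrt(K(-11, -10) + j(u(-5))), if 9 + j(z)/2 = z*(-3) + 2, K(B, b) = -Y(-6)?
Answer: sqrt(34)/2 ≈ 2.9155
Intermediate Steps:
u(w) = 3*w/4 (u(w) = 3*(0 + w)/4 = 3*w/4)
K(B, b) = 0 (K(B, b) = -(-6 - 1*(-6)) = -(-6 + 6) = -1*0 = 0)
j(z) = -14 - 6*z (j(z) = -18 + 2*(z*(-3) + 2) = -18 + 2*(-3*z + 2) = -18 + 2*(2 - 3*z) = -18 + (4 - 6*z) = -14 - 6*z)
sqrt(K(-11, -10) + j(u(-5))) = sqrt(0 + (-14 - 9*(-5)/2)) = sqrt(0 + (-14 - 6*(-15/4))) = sqrt(0 + (-14 + 45/2)) = sqrt(0 + 17/2) = sqrt(17/2) = sqrt(34)/2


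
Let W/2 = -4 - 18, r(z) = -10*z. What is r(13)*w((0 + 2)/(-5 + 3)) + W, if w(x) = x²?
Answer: -174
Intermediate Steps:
W = -44 (W = 2*(-4 - 18) = 2*(-22) = -44)
r(13)*w((0 + 2)/(-5 + 3)) + W = (-10*13)*((0 + 2)/(-5 + 3))² - 44 = -130*1² - 44 = -130*(-1)² - 44 = -130*1 - 44 = -130 - 44 = -174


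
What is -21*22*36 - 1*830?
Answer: -17462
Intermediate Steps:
-21*22*36 - 1*830 = -462*36 - 830 = -16632 - 830 = -17462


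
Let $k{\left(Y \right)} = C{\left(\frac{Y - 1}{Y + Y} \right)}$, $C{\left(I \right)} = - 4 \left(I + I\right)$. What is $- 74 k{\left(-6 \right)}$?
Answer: $\frac{1036}{3} \approx 345.33$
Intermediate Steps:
$C{\left(I \right)} = - 8 I$ ($C{\left(I \right)} = - 4 \cdot 2 I = - 8 I$)
$k{\left(Y \right)} = - \frac{4 \left(-1 + Y\right)}{Y}$ ($k{\left(Y \right)} = - 8 \frac{Y - 1}{Y + Y} = - 8 \frac{-1 + Y}{2 Y} = - \frac{4 \left(-1 + Y\right)}{Y}$)
$- 74 k{\left(-6 \right)} = - 74 \left(-4 + \frac{4}{-6}\right) = - 74 \left(-4 + 4 \left(- \frac{1}{6}\right)\right) = - 74 \left(-4 - \frac{2}{3}\right) = \left(-74\right) \left(- \frac{14}{3}\right) = \frac{1036}{3}$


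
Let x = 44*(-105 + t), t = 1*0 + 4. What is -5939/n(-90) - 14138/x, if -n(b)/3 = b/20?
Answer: -26202053/59994 ≈ -436.74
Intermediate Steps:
t = 4 (t = 0 + 4 = 4)
n(b) = -3*b/20
x = -4444 (x = 44*(-105 + 4) = 44*(-101) = -4444)
-5939/n(-90) - 14138/x = -5939/((-3/20*(-90))) - 14138/(-4444) = -5939/27/2 - 14138*(-1/4444) = -5939*2/27 + 7069/2222 = -11878/27 + 7069/2222 = -26202053/59994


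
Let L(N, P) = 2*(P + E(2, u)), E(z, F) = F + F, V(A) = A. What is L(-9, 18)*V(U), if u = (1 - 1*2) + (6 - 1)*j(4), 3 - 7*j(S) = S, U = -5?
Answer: -1020/7 ≈ -145.71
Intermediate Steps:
j(S) = 3/7 - S/7
u = -12/7 (u = (1 - 1*2) + (6 - 1)*(3/7 - ⅐*4) = (1 - 2) + 5*(3/7 - 4/7) = -1 + 5*(-⅐) = -1 - 5/7 = -12/7 ≈ -1.7143)
E(z, F) = 2*F
L(N, P) = -48/7 + 2*P (L(N, P) = 2*(P + 2*(-12/7)) = 2*(P - 24/7) = 2*(-24/7 + P) = -48/7 + 2*P)
L(-9, 18)*V(U) = (-48/7 + 2*18)*(-5) = (-48/7 + 36)*(-5) = (204/7)*(-5) = -1020/7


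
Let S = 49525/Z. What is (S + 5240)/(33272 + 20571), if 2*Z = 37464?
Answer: 14029315/144083868 ≈ 0.097369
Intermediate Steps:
Z = 18732 (Z = (½)*37464 = 18732)
S = 7075/2676 (S = 49525/18732 = 49525*(1/18732) = 7075/2676 ≈ 2.6439)
(S + 5240)/(33272 + 20571) = (7075/2676 + 5240)/(33272 + 20571) = (14029315/2676)/53843 = (14029315/2676)*(1/53843) = 14029315/144083868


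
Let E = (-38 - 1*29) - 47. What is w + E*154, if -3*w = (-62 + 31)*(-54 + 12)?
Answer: -17990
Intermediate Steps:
E = -114 (E = (-38 - 29) - 47 = -67 - 47 = -114)
w = -434 (w = -(-62 + 31)*(-54 + 12)/3 = -(-31)*(-42)/3 = -1/3*1302 = -434)
w + E*154 = -434 - 114*154 = -434 - 17556 = -17990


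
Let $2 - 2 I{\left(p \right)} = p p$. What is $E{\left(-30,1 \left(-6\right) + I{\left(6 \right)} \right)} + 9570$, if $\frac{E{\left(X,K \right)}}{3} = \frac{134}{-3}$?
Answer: $9436$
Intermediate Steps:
$I{\left(p \right)} = 1 - \frac{p^{2}}{2}$ ($I{\left(p \right)} = 1 - \frac{p p}{2} = 1 - \frac{p^{2}}{2}$)
$E{\left(X,K \right)} = -134$ ($E{\left(X,K \right)} = 3 \frac{134}{-3} = 3 \cdot 134 \left(- \frac{1}{3}\right) = 3 \left(- \frac{134}{3}\right) = -134$)
$E{\left(-30,1 \left(-6\right) + I{\left(6 \right)} \right)} + 9570 = -134 + 9570 = 9436$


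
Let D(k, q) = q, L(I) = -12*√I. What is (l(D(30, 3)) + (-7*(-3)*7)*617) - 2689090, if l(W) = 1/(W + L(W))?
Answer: -366373132/141 - 4*√3/141 ≈ -2.5984e+6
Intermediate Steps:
l(W) = 1/(W - 12*√W)
(l(D(30, 3)) + (-7*(-3)*7)*617) - 2689090 = (1/(3 - 12*√3) + (-7*(-3)*7)*617) - 2689090 = (1/(3 - 12*√3) + (21*7)*617) - 2689090 = (1/(3 - 12*√3) + 147*617) - 2689090 = (1/(3 - 12*√3) + 90699) - 2689090 = (90699 + 1/(3 - 12*√3)) - 2689090 = -2598391 + 1/(3 - 12*√3)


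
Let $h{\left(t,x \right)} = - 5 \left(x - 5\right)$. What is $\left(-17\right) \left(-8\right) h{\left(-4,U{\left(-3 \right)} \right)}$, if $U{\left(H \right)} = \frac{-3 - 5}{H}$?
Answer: $\frac{4760}{3} \approx 1586.7$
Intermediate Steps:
$U{\left(H \right)} = - \frac{8}{H}$ ($U{\left(H \right)} = \frac{-3 - 5}{H} = - \frac{8}{H}$)
$h{\left(t,x \right)} = 25 - 5 x$ ($h{\left(t,x \right)} = - 5 \left(-5 + x\right) = 25 - 5 x$)
$\left(-17\right) \left(-8\right) h{\left(-4,U{\left(-3 \right)} \right)} = \left(-17\right) \left(-8\right) \left(25 - 5 \left(- \frac{8}{-3}\right)\right) = 136 \left(25 - 5 \left(\left(-8\right) \left(- \frac{1}{3}\right)\right)\right) = 136 \left(25 - \frac{40}{3}\right) = 136 \cdot \frac{35}{3} = \frac{4760}{3}$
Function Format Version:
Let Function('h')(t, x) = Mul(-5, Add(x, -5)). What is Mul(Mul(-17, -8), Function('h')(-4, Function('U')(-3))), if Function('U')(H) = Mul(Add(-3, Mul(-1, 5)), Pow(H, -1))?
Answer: Rational(4760, 3) ≈ 1586.7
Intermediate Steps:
Function('U')(H) = Mul(-8, Pow(H, -1)) (Function('U')(H) = Mul(Add(-3, -5), Pow(H, -1)) = Mul(-8, Pow(H, -1)))
Function('h')(t, x) = Add(25, Mul(-5, x)) (Function('h')(t, x) = Mul(-5, Add(-5, x)) = Add(25, Mul(-5, x)))
Mul(Mul(-17, -8), Function('h')(-4, Function('U')(-3))) = Mul(Mul(-17, -8), Add(25, Mul(-5, Mul(-8, Pow(-3, -1))))) = Mul(136, Add(25, Mul(-5, Mul(-8, Rational(-1, 3))))) = Mul(136, Add(25, Mul(-5, Rational(8, 3)))) = Mul(136, Add(25, Rational(-40, 3))) = Mul(136, Rational(35, 3)) = Rational(4760, 3)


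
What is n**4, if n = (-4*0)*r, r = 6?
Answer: 0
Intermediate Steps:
n = 0 (n = -4*0*6 = 0*6 = 0)
n**4 = 0**4 = 0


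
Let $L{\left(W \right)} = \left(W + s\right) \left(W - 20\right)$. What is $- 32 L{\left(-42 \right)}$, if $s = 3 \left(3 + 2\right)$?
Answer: $-53568$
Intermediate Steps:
$s = 15$ ($s = 3 \cdot 5 = 15$)
$L{\left(W \right)} = \left(-20 + W\right) \left(15 + W\right)$ ($L{\left(W \right)} = \left(W + 15\right) \left(W - 20\right) = \left(15 + W\right) \left(-20 + W\right) = \left(-20 + W\right) \left(15 + W\right)$)
$- 32 L{\left(-42 \right)} = - 32 \left(-300 + \left(-42\right)^{2} - -210\right) = - 32 \left(-300 + 1764 + 210\right) = \left(-32\right) 1674 = -53568$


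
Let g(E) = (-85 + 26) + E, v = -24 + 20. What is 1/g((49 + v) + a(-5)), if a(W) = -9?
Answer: -1/23 ≈ -0.043478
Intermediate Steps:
v = -4
g(E) = -59 + E
1/g((49 + v) + a(-5)) = 1/(-59 + ((49 - 4) - 9)) = 1/(-59 + (45 - 9)) = 1/(-59 + 36) = 1/(-23) = -1/23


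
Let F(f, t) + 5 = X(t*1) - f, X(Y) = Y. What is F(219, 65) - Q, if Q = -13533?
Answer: 13374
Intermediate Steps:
F(f, t) = -5 + t - f (F(f, t) = -5 + (t*1 - f) = -5 + (t - f) = -5 + t - f)
F(219, 65) - Q = (-5 + 65 - 1*219) - 1*(-13533) = (-5 + 65 - 219) + 13533 = -159 + 13533 = 13374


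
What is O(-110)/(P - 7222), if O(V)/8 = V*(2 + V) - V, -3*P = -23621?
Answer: 57552/391 ≈ 147.19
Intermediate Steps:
P = 23621/3 (P = -1/3*(-23621) = 23621/3 ≈ 7873.7)
O(V) = -8*V + 8*V*(2 + V) (O(V) = 8*(V*(2 + V) - V) = 8*(-V + V*(2 + V)) = -8*V + 8*V*(2 + V))
O(-110)/(P - 7222) = (8*(-110)*(1 - 110))/(23621/3 - 7222) = (8*(-110)*(-109))/(1955/3) = 95920*(3/1955) = 57552/391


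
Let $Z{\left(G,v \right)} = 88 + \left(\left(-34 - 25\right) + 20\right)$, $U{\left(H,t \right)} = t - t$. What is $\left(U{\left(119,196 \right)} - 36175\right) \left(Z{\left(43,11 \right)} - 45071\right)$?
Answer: $1628670850$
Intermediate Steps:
$U{\left(H,t \right)} = 0$
$Z{\left(G,v \right)} = 49$ ($Z{\left(G,v \right)} = 88 + \left(-59 + 20\right) = 88 - 39 = 49$)
$\left(U{\left(119,196 \right)} - 36175\right) \left(Z{\left(43,11 \right)} - 45071\right) = \left(0 - 36175\right) \left(49 - 45071\right) = \left(-36175\right) \left(-45022\right) = 1628670850$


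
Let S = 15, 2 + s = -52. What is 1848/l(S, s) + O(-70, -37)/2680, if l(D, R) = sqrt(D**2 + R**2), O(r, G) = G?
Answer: -37/2680 + 616*sqrt(349)/349 ≈ 32.960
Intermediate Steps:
s = -54 (s = -2 - 52 = -54)
1848/l(S, s) + O(-70, -37)/2680 = 1848/(sqrt(15**2 + (-54)**2)) - 37/2680 = 1848/(sqrt(225 + 2916)) - 37*1/2680 = 1848/(sqrt(3141)) - 37/2680 = 1848/((3*sqrt(349))) - 37/2680 = 1848*(sqrt(349)/1047) - 37/2680 = 616*sqrt(349)/349 - 37/2680 = -37/2680 + 616*sqrt(349)/349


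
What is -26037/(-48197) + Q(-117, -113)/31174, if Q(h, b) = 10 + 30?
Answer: 406802659/751246639 ≈ 0.54150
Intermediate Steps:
Q(h, b) = 40
-26037/(-48197) + Q(-117, -113)/31174 = -26037/(-48197) + 40/31174 = -26037*(-1/48197) + 40*(1/31174) = 26037/48197 + 20/15587 = 406802659/751246639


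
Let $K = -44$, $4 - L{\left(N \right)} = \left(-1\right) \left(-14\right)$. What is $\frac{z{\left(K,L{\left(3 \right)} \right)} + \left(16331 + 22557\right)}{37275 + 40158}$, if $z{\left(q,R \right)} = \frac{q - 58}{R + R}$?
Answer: $\frac{388931}{774330} \approx 0.50228$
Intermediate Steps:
$L{\left(N \right)} = -10$ ($L{\left(N \right)} = 4 - \left(-1\right) \left(-14\right) = 4 - 14 = -10$)
$z{\left(q,R \right)} = \frac{-58 + q}{2 R}$
$\frac{z{\left(K,L{\left(3 \right)} \right)} + \left(16331 + 22557\right)}{37275 + 40158} = \frac{\frac{-58 - 44}{2 \left(-10\right)} + \left(16331 + 22557\right)}{37275 + 40158} = \frac{\frac{1}{2} \left(- \frac{1}{10}\right) \left(-102\right) + 38888}{77433} = \left(\frac{51}{10} + 38888\right) \frac{1}{77433} = \frac{388931}{10} \cdot \frac{1}{77433} = \frac{388931}{774330}$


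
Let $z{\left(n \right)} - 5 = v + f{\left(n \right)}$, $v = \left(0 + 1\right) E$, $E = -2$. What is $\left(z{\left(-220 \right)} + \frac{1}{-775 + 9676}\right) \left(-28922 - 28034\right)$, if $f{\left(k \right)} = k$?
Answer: $\frac{110011425296}{8901} \approx 1.2359 \cdot 10^{7}$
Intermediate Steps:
$v = -2$ ($v = \left(0 + 1\right) \left(-2\right) = 1 \left(-2\right) = -2$)
$z{\left(n \right)} = 3 + n$ ($z{\left(n \right)} = 5 + \left(-2 + n\right) = 3 + n$)
$\left(z{\left(-220 \right)} + \frac{1}{-775 + 9676}\right) \left(-28922 - 28034\right) = \left(\left(3 - 220\right) + \frac{1}{-775 + 9676}\right) \left(-28922 - 28034\right) = \left(-217 + \frac{1}{8901}\right) \left(-56956\right) = \left(- \frac{1931516}{8901}\right) \left(-56956\right) = \frac{110011425296}{8901}$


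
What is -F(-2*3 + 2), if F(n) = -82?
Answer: 82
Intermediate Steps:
-F(-2*3 + 2) = -1*(-82) = 82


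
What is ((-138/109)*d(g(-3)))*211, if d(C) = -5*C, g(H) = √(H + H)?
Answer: 145590*I*√6/109 ≈ 3271.8*I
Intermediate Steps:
g(H) = √2*√H (g(H) = √(2*H) = √2*√H)
((-138/109)*d(g(-3)))*211 = ((-138/109)*(-5*√2*√(-3)))*211 = ((-138*1/109)*(-5*√2*I*√3))*211 = -(-690)*I*√6/109*211 = (690*I*√6/109)*211 = 145590*I*√6/109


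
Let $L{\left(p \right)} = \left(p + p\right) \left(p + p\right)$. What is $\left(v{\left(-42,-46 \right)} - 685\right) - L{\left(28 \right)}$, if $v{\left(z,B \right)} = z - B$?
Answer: $-3817$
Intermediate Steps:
$L{\left(p \right)} = 4 p^{2}$ ($L{\left(p \right)} = 2 p 2 p = 4 p^{2}$)
$\left(v{\left(-42,-46 \right)} - 685\right) - L{\left(28 \right)} = \left(\left(-42 - -46\right) - 685\right) - 4 \cdot 28^{2} = \left(\left(-42 + 46\right) - 685\right) - 4 \cdot 784 = \left(4 - 685\right) - 3136 = -681 - 3136 = -3817$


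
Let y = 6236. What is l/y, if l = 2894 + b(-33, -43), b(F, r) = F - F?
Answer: 1447/3118 ≈ 0.46408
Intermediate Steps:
b(F, r) = 0
l = 2894 (l = 2894 + 0 = 2894)
l/y = 2894/6236 = 2894*(1/6236) = 1447/3118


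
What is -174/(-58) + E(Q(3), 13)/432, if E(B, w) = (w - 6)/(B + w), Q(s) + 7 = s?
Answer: 11671/3888 ≈ 3.0018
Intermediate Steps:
Q(s) = -7 + s
E(B, w) = (-6 + w)/(B + w)
-174/(-58) + E(Q(3), 13)/432 = -174/(-58) + ((-6 + 13)/((-7 + 3) + 13))/432 = -174*(-1/58) + (7/(-4 + 13))*(1/432) = 3 + (7/9)*(1/432) = 3 + 7/3888 = 11671/3888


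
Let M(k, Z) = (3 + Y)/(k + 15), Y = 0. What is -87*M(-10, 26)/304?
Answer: -261/1520 ≈ -0.17171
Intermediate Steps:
M(k, Z) = 3/(15 + k) (M(k, Z) = (3 + 0)/(k + 15) = 3/(15 + k))
-87*M(-10, 26)/304 = -87*3/(15 - 10)/304 = -87*3/5/304 = -87*3*(⅕)/304 = -261/(5*304) = -87*3/1520 = -261/1520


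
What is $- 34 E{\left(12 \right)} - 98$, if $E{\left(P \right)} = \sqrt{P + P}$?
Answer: $-98 - 68 \sqrt{6} \approx -264.57$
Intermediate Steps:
$E{\left(P \right)} = \sqrt{2} \sqrt{P}$ ($E{\left(P \right)} = \sqrt{2 P} = \sqrt{2} \sqrt{P}$)
$- 34 E{\left(12 \right)} - 98 = - 34 \sqrt{2} \sqrt{12} - 98 = - 34 \sqrt{2} \cdot 2 \sqrt{3} - 98 = - 34 \cdot 2 \sqrt{6} - 98 = - 68 \sqrt{6} - 98 = -98 - 68 \sqrt{6}$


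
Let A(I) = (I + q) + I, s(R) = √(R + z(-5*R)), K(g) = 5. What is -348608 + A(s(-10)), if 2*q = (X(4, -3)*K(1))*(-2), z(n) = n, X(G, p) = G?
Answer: -348628 + 4*√10 ≈ -3.4862e+5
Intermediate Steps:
s(R) = 2*√(-R) (s(R) = √(R - 5*R) = √(-4*R) = 2*√(-R))
q = -20 (q = ((4*5)*(-2))/2 = (20*(-2))/2 = (½)*(-40) = -20)
A(I) = -20 + 2*I (A(I) = (I - 20) + I = (-20 + I) + I = -20 + 2*I)
-348608 + A(s(-10)) = -348608 + (-20 + 2*(2*√(-1*(-10)))) = -348608 + (-20 + 2*(2*√10)) = -348608 + (-20 + 4*√10) = -348628 + 4*√10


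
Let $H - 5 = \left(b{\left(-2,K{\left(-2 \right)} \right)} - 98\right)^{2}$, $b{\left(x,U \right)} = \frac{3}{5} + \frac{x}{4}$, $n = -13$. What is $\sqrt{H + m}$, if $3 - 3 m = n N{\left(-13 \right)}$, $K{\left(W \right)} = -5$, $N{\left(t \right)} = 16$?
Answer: $\frac{\sqrt{8693769}}{30} \approx 98.284$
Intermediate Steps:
$m = \frac{211}{3}$ ($m = 1 - \frac{\left(-13\right) 16}{3} = 1 - - \frac{208}{3} = 1 + \frac{208}{3} = \frac{211}{3} \approx 70.333$)
$b{\left(x,U \right)} = \frac{3}{5} + \frac{x}{4}$ ($b{\left(x,U \right)} = 3 \cdot \frac{1}{5} + x \frac{1}{4} = \frac{3}{5} + \frac{x}{4}$)
$H = \frac{958941}{100}$ ($H = 5 + \left(\left(\frac{3}{5} + \frac{1}{4} \left(-2\right)\right) - 98\right)^{2} = 5 + \left(\left(\frac{3}{5} - \frac{1}{2}\right) - 98\right)^{2} = 5 + \left(\frac{1}{10} - 98\right)^{2} = 5 + \left(- \frac{979}{10}\right)^{2} = 5 + \frac{958441}{100} = \frac{958941}{100} \approx 9589.4$)
$\sqrt{H + m} = \sqrt{\frac{958941}{100} + \frac{211}{3}} = \sqrt{\frac{2897923}{300}} = \frac{\sqrt{8693769}}{30}$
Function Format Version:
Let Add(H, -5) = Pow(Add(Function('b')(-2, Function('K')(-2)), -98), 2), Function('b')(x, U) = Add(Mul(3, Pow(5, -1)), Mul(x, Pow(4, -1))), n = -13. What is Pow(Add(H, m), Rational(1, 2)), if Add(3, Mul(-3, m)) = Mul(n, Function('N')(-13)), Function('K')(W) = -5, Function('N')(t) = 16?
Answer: Mul(Rational(1, 30), Pow(8693769, Rational(1, 2))) ≈ 98.284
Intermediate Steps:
m = Rational(211, 3) (m = Add(1, Mul(Rational(-1, 3), Mul(-13, 16))) = Add(1, Mul(Rational(-1, 3), -208)) = Add(1, Rational(208, 3)) = Rational(211, 3) ≈ 70.333)
Function('b')(x, U) = Add(Rational(3, 5), Mul(Rational(1, 4), x)) (Function('b')(x, U) = Add(Mul(3, Rational(1, 5)), Mul(x, Rational(1, 4))) = Add(Rational(3, 5), Mul(Rational(1, 4), x)))
H = Rational(958941, 100) (H = Add(5, Pow(Add(Add(Rational(3, 5), Mul(Rational(1, 4), -2)), -98), 2)) = Add(5, Pow(Add(Add(Rational(3, 5), Rational(-1, 2)), -98), 2)) = Add(5, Pow(Add(Rational(1, 10), -98), 2)) = Add(5, Pow(Rational(-979, 10), 2)) = Add(5, Rational(958441, 100)) = Rational(958941, 100) ≈ 9589.4)
Pow(Add(H, m), Rational(1, 2)) = Pow(Add(Rational(958941, 100), Rational(211, 3)), Rational(1, 2)) = Pow(Rational(2897923, 300), Rational(1, 2)) = Mul(Rational(1, 30), Pow(8693769, Rational(1, 2)))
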